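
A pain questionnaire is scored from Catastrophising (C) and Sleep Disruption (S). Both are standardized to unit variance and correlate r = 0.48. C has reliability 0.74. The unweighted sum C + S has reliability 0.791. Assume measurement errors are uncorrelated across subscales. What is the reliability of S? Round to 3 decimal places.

Var(C+S) = 2 + 2·0.48 = 2.960.
True-score variance = ρ_C + ρ_S + 2·0.48, so 0.791 = (0.74 + ρ_S + 0.96) / 2.960.
ρ_S = 0.791·2.960 − 0.74 − 0.96 = 0.641.

0.641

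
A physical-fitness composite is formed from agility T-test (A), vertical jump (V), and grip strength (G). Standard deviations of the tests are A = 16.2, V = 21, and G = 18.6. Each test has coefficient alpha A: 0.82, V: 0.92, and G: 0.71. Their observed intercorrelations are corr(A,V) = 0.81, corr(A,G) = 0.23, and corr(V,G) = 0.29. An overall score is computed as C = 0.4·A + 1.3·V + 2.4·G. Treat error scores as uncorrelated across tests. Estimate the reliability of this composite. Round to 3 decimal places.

Var(C) = 0.4²·16.2² + 1.3²·21² + 2.4²·18.6² + 2·[0.52·16.2·21·0.81 + 0.96·16.2·18.6·0.23 + 3.12·21·18.6·0.29] = 2780.01 + 1126.48 = 3906.49.
With uncorrelated errors the cross-covariances are all true-score covariance, so they carry over unchanged; only the diagonal terms shrink to ρᵢσᵢ².
True-score variance = [0.4²·16.2²·0.82 + 1.3²·21²·0.92 + 2.4²·18.6²·0.71] + 1126.48 = 2134.94 + 1126.48 = 3261.41.
Reliability = 3261.41 / 3906.49 = 0.835.

0.835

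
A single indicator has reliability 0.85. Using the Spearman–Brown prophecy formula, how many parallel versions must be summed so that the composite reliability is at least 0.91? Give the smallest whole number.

k ≥ ρ*(1−ρ₁)/(ρ₁(1−ρ*)) = 0.91·0.15 / (0.85·0.09) = 1.784.
Smallest integer k = 2.

2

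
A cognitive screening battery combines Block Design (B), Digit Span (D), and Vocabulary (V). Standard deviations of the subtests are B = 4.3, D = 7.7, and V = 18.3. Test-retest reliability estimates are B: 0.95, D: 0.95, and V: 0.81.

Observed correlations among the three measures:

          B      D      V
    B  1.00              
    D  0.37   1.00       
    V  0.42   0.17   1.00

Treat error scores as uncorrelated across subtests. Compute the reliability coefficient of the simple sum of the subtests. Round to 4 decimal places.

0.8775

Var(B+D+V) = 4.3² + 7.7² + 18.3² + 2·[4.3·7.7·0.37 + 4.3·18.3·0.42 + 7.7·18.3·0.17] = 412.67 + 138.51 = 551.18.
Under uncorrelated errors the observed covariances equal the true-score covariances, so only the own-variance terms attenuate.
True-score variance = [4.3²·0.95 + 7.7²·0.95 + 18.3²·0.81] + 138.51 = 345.152 + 138.51 = 483.662.
Reliability = 483.662 / 551.18 = 0.8775.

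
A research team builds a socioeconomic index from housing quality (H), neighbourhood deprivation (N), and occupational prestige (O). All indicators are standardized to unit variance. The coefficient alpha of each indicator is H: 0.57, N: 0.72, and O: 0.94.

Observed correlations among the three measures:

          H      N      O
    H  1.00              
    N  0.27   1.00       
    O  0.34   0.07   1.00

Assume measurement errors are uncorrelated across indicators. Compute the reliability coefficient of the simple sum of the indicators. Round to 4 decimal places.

0.8234

Var(H+N+O) = 3 + 2·[0.27 + 0.34 + 0.07] = 3 + 1.36 = 4.36.
Because errors are independent across components, Cov(Tᵢ,Tⱼ) = Cov(Xᵢ,Xⱼ); the off-diagonal part of the true-score variance is the same as above.
True-score variance = [0.57 + 0.72 + 0.94] + 1.36 = 2.23 + 1.36 = 3.59.
Reliability = 3.59 / 4.36 = 0.8234.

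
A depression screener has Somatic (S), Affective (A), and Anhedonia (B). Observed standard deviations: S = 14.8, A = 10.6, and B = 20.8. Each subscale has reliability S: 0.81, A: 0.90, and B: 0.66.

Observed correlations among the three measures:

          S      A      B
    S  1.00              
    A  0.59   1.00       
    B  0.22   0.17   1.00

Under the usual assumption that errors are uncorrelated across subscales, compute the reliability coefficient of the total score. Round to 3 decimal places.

0.828

Var(S+A+B) = 14.8² + 10.6² + 20.8² + 2·[14.8·10.6·0.59 + 14.8·20.8·0.22 + 10.6·20.8·0.17] = 764.04 + 395.531 = 1159.57.
With uncorrelated errors the cross-covariances are all true-score covariance, so they carry over unchanged; only the diagonal terms shrink to ρᵢσᵢ².
True-score variance = [14.8²·0.81 + 10.6²·0.90 + 20.8²·0.66] + 395.531 = 564.089 + 395.531 = 959.62.
Reliability = 959.62 / 1159.57 = 0.828.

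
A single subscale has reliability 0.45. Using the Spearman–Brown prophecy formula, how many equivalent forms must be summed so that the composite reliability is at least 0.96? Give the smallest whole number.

30

k ≥ ρ*(1−ρ₁)/(ρ₁(1−ρ*)) = 0.96·0.55 / (0.45·0.04) = 29.333.
Smallest integer k = 30.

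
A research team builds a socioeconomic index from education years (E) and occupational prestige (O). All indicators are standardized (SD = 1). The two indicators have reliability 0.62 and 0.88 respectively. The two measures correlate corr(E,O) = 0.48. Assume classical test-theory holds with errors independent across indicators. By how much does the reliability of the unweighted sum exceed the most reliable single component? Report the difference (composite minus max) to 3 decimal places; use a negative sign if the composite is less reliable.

-0.049

Var(sum) = 2 + 0.96 = 2.96; true-score variance = 1.5 + 0.96 = 2.46; composite reliability = 0.8311.
Max component reliability = 0.8800.
Difference = 0.8311 − 0.8800 = -0.049.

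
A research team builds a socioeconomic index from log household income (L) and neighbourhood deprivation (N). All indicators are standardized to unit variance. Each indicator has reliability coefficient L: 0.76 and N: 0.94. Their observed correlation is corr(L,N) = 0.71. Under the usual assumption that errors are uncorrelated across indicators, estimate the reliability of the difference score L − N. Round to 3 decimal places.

Var(L−N) = 1 + 1 − 2·0.71 = 2 − 1.42 = 0.58.
With uncorrelated errors the cross-covariances are all true-score covariance, so they carry over unchanged; only the diagonal terms shrink to ρᵢσᵢ².
True-score variance = [0.76 + 0.94] − 1.42 = 1.7 − 1.42 = 0.28.
Reliability = 0.28 / 0.58 = 0.483.

0.483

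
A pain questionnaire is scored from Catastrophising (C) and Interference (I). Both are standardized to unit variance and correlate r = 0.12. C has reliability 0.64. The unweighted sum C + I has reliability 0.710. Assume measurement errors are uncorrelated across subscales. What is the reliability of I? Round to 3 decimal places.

0.710

Var(C+I) = 2 + 2·0.12 = 2.240.
True-score variance = ρ_C + ρ_I + 2·0.12, so 0.710 = (0.64 + ρ_I + 0.24) / 2.240.
ρ_I = 0.710·2.240 − 0.64 − 0.24 = 0.710.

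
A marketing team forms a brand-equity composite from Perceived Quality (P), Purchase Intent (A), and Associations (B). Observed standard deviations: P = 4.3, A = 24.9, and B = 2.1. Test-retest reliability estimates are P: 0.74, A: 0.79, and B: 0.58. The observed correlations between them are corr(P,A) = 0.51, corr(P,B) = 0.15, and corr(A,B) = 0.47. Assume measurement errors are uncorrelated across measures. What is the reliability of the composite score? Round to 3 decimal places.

Var(P+A+B) = 4.3² + 24.9² + 2.1² + 2·[4.3·24.9·0.51 + 4.3·2.1·0.15 + 24.9·2.1·0.47] = 642.91 + 161.073 = 803.983.
With uncorrelated errors the cross-covariances are all true-score covariance, so they carry over unchanged; only the diagonal terms shrink to ρᵢσᵢ².
True-score variance = [4.3²·0.74 + 24.9²·0.79 + 2.1²·0.58] + 161.073 = 506.048 + 161.073 = 667.121.
Reliability = 667.121 / 803.983 = 0.830.

0.830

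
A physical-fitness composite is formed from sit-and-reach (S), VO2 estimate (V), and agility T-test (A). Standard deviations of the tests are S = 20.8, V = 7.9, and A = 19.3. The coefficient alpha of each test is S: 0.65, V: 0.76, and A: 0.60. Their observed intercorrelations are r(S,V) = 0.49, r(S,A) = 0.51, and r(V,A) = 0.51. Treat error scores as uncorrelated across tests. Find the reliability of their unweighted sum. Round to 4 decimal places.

Var(S+V+A) = 20.8² + 7.9² + 19.3² + 2·[20.8·7.9·0.49 + 20.8·19.3·0.51 + 7.9·19.3·0.51] = 867.54 + 726.022 = 1593.56.
Because errors are independent across components, Cov(Tᵢ,Tⱼ) = Cov(Xᵢ,Xⱼ); the off-diagonal part of the true-score variance is the same as above.
True-score variance = [20.8²·0.65 + 7.9²·0.76 + 19.3²·0.60] + 726.022 = 552.142 + 726.022 = 1278.16.
Reliability = 1278.16 / 1593.56 = 0.8021.

0.8021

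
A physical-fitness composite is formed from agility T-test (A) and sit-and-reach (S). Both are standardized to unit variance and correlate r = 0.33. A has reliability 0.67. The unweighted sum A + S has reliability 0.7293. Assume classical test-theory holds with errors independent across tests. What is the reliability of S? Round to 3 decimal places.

Var(A+S) = 2 + 2·0.33 = 2.660.
True-score variance = ρ_A + ρ_S + 2·0.33, so 0.7293 = (0.67 + ρ_S + 0.66) / 2.660.
ρ_S = 0.7293·2.660 − 0.67 − 0.66 = 0.610.

0.610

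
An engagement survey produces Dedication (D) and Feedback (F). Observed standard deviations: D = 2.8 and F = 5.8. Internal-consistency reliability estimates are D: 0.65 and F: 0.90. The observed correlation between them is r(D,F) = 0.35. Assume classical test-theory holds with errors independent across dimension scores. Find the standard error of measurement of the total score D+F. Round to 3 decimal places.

Var(total) = 41.48 + 11.368 = 52.848.
True-score variance = 35.372 + 11.368 = 46.74, so reliability = 0.8844.
Error variance = 52.848 − 46.74 = 6.108; SEM = √6.108 = 2.471.

2.471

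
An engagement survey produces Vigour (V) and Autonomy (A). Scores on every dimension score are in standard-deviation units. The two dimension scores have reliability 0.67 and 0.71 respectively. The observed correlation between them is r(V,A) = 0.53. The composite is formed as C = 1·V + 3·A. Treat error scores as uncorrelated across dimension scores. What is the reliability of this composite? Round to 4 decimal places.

Var(C) = 1 + 3² + 2·[3·0.53] = 10 + 3.18 = 13.18.
Because errors are independent across components, Cov(Tᵢ,Tⱼ) = Cov(Xᵢ,Xⱼ); the off-diagonal part of the true-score variance is the same as above.
True-score variance = [0.67 + 3²·0.71] + 3.18 = 7.06 + 3.18 = 10.24.
Reliability = 10.24 / 13.18 = 0.7769.

0.7769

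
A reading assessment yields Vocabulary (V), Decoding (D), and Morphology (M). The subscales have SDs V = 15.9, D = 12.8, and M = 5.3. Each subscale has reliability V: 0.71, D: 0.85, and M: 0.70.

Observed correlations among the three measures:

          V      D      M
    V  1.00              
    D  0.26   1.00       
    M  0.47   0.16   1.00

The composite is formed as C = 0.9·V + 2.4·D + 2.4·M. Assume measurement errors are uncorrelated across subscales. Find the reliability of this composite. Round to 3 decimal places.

0.864

Var(C) = 0.9²·15.9² + 2.4²·12.8² + 2.4²·5.3² + 2·[2.16·15.9·12.8·0.26 + 2.16·15.9·5.3·0.47 + 5.76·12.8·5.3·0.16] = 1310.29 + 524.738 = 1835.03.
Under uncorrelated errors the observed covariances equal the true-score covariances, so only the own-variance terms attenuate.
True-score variance = [0.9²·15.9²·0.71 + 2.4²·12.8²·0.85 + 2.4²·5.3²·0.70] + 524.738 = 1060.81 + 524.738 = 1585.55.
Reliability = 1585.55 / 1835.03 = 0.864.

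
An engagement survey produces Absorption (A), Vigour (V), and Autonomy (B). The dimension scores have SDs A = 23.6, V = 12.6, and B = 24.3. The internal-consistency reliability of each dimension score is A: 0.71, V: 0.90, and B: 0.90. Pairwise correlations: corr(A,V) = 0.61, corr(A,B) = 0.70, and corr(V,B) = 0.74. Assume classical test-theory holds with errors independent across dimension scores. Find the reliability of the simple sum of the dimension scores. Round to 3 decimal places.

0.919

Var(A+V+B) = 23.6² + 12.6² + 24.3² + 2·[23.6·12.6·0.61 + 23.6·24.3·0.70 + 12.6·24.3·0.74] = 1306.21 + 1618.8 = 2925.01.
Because errors are independent across components, Cov(Tᵢ,Tⱼ) = Cov(Xᵢ,Xⱼ); the off-diagonal part of the true-score variance is the same as above.
True-score variance = [23.6²·0.71 + 12.6²·0.90 + 24.3²·0.90] + 1618.8 = 1069.77 + 1618.8 = 2688.56.
Reliability = 2688.56 / 2925.01 = 0.919.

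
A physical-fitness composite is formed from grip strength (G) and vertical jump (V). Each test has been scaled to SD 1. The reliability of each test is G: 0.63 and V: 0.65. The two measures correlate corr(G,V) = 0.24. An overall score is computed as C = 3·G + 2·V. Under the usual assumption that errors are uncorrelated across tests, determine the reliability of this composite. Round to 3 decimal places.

0.702

Var(C) = 3² + 2² + 2·[6·0.24] = 13 + 2.88 = 15.88.
Under uncorrelated errors the observed covariances equal the true-score covariances, so only the own-variance terms attenuate.
True-score variance = [3²·0.63 + 2²·0.65] + 2.88 = 8.27 + 2.88 = 11.15.
Reliability = 11.15 / 15.88 = 0.702.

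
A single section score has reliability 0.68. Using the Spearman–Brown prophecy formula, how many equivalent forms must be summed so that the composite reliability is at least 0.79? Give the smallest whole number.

2

k ≥ ρ*(1−ρ₁)/(ρ₁(1−ρ*)) = 0.79·0.32 / (0.68·0.21) = 1.770.
Smallest integer k = 2.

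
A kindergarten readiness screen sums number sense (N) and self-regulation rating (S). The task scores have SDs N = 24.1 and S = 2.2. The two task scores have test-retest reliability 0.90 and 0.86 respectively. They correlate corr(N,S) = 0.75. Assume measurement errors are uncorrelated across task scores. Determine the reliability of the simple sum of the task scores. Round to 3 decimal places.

Var(N+S) = 24.1² + 2.2² + 2·[24.1·2.2·0.75] = 585.65 + 79.53 = 665.18.
Because errors are independent across components, Cov(Tᵢ,Tⱼ) = Cov(Xᵢ,Xⱼ); the off-diagonal part of the true-score variance is the same as above.
True-score variance = [24.1²·0.90 + 2.2²·0.86] + 79.53 = 526.891 + 79.53 = 606.421.
Reliability = 606.421 / 665.18 = 0.912.

0.912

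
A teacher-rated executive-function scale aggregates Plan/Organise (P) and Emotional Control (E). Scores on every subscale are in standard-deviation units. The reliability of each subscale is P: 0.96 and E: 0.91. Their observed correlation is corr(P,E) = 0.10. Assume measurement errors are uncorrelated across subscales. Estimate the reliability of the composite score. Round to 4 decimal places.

0.9409

Var(P+E) = 2 + 2·[0.10] = 2 + 0.2 = 2.2.
Because errors are independent across components, Cov(Tᵢ,Tⱼ) = Cov(Xᵢ,Xⱼ); the off-diagonal part of the true-score variance is the same as above.
True-score variance = [0.96 + 0.91] + 0.2 = 1.87 + 0.2 = 2.07.
Reliability = 2.07 / 2.2 = 0.9409.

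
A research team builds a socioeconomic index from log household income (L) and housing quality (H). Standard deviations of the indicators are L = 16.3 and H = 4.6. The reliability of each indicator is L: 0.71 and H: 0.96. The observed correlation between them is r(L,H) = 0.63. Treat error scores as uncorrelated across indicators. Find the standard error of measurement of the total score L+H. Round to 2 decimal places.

8.83

Var(total) = 286.85 + 94.4748 = 381.325.
True-score variance = 208.953 + 94.4748 = 303.428, so reliability = 0.7957.
Error variance = 381.325 − 303.428 = 77.8965; SEM = √77.8965 = 8.83.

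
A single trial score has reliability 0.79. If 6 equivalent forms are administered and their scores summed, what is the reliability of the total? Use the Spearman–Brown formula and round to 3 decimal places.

0.958

ρ_k = kρ / (1 + (k−1)ρ) = 6·0.79 / (1 + 5·0.79) = 4.740 / 4.950 = 0.958.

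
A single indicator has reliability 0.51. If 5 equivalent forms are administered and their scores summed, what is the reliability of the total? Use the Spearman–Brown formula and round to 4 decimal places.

ρ_k = kρ / (1 + (k−1)ρ) = 5·0.51 / (1 + 4·0.51) = 2.550 / 3.040 = 0.8388.

0.8388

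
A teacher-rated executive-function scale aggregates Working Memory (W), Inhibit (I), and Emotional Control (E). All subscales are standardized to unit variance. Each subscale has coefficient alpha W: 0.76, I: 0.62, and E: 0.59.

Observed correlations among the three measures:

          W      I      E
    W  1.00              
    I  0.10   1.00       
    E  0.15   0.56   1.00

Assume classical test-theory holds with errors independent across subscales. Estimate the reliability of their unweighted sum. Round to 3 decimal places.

0.777

Var(W+I+E) = 3 + 2·[0.10 + 0.15 + 0.56] = 3 + 1.62 = 4.62.
With uncorrelated errors the cross-covariances are all true-score covariance, so they carry over unchanged; only the diagonal terms shrink to ρᵢσᵢ².
True-score variance = [0.76 + 0.62 + 0.59] + 1.62 = 1.97 + 1.62 = 3.59.
Reliability = 3.59 / 4.62 = 0.777.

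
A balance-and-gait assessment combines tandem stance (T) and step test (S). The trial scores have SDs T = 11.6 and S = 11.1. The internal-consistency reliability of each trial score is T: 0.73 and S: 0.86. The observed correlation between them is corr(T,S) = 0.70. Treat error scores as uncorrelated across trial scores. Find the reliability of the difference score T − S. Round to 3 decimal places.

0.309

Var(T−S) = 11.6² + 11.1² − 2·11.6·11.1·0.70 = 257.77 − 180.264 = 77.506.
Because errors are independent across components, Cov(Tᵢ,Tⱼ) = Cov(Xᵢ,Xⱼ); the off-diagonal part of the true-score variance is the same as above.
True-score variance = [11.6²·0.73 + 11.1²·0.86] − 180.264 = 204.189 − 180.264 = 23.9254.
Reliability = 23.9254 / 77.506 = 0.309.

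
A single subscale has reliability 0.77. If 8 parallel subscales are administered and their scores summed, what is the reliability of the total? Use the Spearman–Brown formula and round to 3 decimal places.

0.964

ρ_k = kρ / (1 + (k−1)ρ) = 8·0.77 / (1 + 7·0.77) = 6.160 / 6.390 = 0.964.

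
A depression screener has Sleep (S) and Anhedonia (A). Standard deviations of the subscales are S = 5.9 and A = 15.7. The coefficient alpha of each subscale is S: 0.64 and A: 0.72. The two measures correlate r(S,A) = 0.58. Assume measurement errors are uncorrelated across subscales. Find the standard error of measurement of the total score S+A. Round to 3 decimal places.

9.030

Var(total) = 281.3 + 107.451 = 388.751.
True-score variance = 199.751 + 107.451 = 307.202, so reliability = 0.7902.
Error variance = 388.751 − 307.202 = 81.5488; SEM = √81.5488 = 9.030.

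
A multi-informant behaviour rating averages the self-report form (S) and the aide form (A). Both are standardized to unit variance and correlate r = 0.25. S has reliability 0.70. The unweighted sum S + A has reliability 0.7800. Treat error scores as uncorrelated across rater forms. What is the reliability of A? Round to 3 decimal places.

0.750

Var(S+A) = 2 + 2·0.25 = 2.500.
True-score variance = ρ_S + ρ_A + 2·0.25, so 0.7800 = (0.70 + ρ_A + 0.50) / 2.500.
ρ_A = 0.7800·2.500 − 0.70 − 0.50 = 0.750.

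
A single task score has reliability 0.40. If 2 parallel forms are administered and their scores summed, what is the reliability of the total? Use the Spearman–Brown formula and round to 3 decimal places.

ρ_k = kρ / (1 + (k−1)ρ) = 2·0.40 / (1 + 1·0.40) = 0.800 / 1.400 = 0.571.

0.571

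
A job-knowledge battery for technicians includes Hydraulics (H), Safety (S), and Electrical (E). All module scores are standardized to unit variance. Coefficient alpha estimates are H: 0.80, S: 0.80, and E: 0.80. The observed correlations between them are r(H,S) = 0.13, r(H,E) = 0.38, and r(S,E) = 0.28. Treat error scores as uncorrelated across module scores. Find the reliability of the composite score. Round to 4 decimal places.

Var(H+S+E) = 3 + 2·[0.13 + 0.38 + 0.28] = 3 + 1.58 = 4.58.
With uncorrelated errors the cross-covariances are all true-score covariance, so they carry over unchanged; only the diagonal terms shrink to ρᵢσᵢ².
True-score variance = [0.80 + 0.80 + 0.80] + 1.58 = 2.4 + 1.58 = 3.98.
Reliability = 3.98 / 4.58 = 0.8690.

0.8690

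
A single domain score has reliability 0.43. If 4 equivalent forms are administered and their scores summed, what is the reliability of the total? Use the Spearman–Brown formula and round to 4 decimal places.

ρ_k = kρ / (1 + (k−1)ρ) = 4·0.43 / (1 + 3·0.43) = 1.720 / 2.290 = 0.7511.

0.7511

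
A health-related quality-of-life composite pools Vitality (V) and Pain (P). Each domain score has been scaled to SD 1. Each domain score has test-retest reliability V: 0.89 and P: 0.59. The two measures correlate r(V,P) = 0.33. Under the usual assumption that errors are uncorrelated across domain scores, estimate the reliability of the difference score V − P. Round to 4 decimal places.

Var(V−P) = 1 + 1 − 2·0.33 = 2 − 0.66 = 1.34.
Because errors are independent across components, Cov(Tᵢ,Tⱼ) = Cov(Xᵢ,Xⱼ); the off-diagonal part of the true-score variance is the same as above.
True-score variance = [0.89 + 0.59] − 0.66 = 1.48 − 0.66 = 0.82.
Reliability = 0.82 / 1.34 = 0.6119.

0.6119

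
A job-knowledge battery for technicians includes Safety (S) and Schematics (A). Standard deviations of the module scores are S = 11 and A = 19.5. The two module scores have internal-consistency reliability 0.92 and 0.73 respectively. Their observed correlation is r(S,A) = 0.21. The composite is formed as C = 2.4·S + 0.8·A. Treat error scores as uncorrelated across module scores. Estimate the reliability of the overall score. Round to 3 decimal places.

Var(C) = 2.4²·11² + 0.8²·19.5² + 2·[1.92·11·19.5·0.21] = 940.32 + 172.973 = 1113.29.
Under uncorrelated errors the observed covariances equal the true-score covariances, so only the own-variance terms attenuate.
True-score variance = [2.4²·11²·0.92 + 0.8²·19.5²·0.73] + 172.973 = 818.856 + 172.973 = 991.829.
Reliability = 991.829 / 1113.29 = 0.891.

0.891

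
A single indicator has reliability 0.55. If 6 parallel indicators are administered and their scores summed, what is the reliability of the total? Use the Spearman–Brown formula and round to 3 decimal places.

ρ_k = kρ / (1 + (k−1)ρ) = 6·0.55 / (1 + 5·0.55) = 3.300 / 3.750 = 0.880.

0.880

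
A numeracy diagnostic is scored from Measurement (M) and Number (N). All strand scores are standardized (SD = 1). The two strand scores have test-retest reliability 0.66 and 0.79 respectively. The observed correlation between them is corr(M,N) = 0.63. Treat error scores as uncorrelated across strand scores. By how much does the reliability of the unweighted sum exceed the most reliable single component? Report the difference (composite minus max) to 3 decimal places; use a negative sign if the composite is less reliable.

0.041

Var(sum) = 2 + 1.26 = 3.26; true-score variance = 1.45 + 1.26 = 2.71; composite reliability = 0.8313.
Max component reliability = 0.7900.
Difference = 0.8313 − 0.7900 = 0.041.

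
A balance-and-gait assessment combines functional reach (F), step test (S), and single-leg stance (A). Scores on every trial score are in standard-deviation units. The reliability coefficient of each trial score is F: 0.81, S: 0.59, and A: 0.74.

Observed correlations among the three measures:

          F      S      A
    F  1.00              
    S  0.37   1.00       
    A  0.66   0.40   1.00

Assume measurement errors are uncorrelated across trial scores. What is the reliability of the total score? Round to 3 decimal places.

0.853

Var(F+S+A) = 3 + 2·[0.37 + 0.66 + 0.40] = 3 + 2.86 = 5.86.
Under uncorrelated errors the observed covariances equal the true-score covariances, so only the own-variance terms attenuate.
True-score variance = [0.81 + 0.59 + 0.74] + 2.86 = 2.14 + 2.86 = 5.
Reliability = 5 / 5.86 = 0.853.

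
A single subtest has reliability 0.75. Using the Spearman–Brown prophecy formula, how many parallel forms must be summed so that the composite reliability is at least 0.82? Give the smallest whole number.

k ≥ ρ*(1−ρ₁)/(ρ₁(1−ρ*)) = 0.82·0.25 / (0.75·0.18) = 1.519.
Smallest integer k = 2.

2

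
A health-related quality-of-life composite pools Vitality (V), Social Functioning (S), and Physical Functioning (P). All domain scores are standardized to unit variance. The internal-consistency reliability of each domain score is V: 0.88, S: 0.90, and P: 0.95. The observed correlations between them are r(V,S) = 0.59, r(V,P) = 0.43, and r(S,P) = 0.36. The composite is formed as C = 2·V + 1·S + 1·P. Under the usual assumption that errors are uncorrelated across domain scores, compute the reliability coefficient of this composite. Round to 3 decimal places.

0.942

Var(C) = 2² + 1 + 1 + 2·[2·0.59 + 2·0.43 + 0.36] = 6 + 4.8 = 10.8.
Under uncorrelated errors the observed covariances equal the true-score covariances, so only the own-variance terms attenuate.
True-score variance = [2²·0.88 + 0.90 + 0.95] + 4.8 = 5.37 + 4.8 = 10.17.
Reliability = 10.17 / 10.8 = 0.942.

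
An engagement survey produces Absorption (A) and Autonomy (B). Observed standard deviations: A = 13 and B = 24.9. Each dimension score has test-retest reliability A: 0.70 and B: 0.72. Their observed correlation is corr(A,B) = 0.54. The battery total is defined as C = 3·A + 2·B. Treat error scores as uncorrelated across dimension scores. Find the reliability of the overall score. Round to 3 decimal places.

0.811

Var(C) = 3²·13² + 2²·24.9² + 2·[6·13·24.9·0.54] = 4001.04 + 2097.58 = 6098.62.
With uncorrelated errors the cross-covariances are all true-score covariance, so they carry over unchanged; only the diagonal terms shrink to ρᵢσᵢ².
True-score variance = [3²·13²·0.70 + 2²·24.9²·0.72] + 2097.58 = 2850.33 + 2097.58 = 4947.9.
Reliability = 4947.9 / 6098.62 = 0.811.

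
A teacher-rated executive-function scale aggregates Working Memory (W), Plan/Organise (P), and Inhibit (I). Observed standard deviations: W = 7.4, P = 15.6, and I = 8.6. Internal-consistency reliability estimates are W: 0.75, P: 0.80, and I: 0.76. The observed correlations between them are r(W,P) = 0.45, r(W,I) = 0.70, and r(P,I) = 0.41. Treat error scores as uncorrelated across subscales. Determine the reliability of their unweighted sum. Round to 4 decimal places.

Var(W+P+I) = 7.4² + 15.6² + 8.6² + 2·[7.4·15.6·0.45 + 7.4·8.6·0.70 + 15.6·8.6·0.41] = 372.08 + 303.003 = 675.083.
Because errors are independent across components, Cov(Tᵢ,Tⱼ) = Cov(Xᵢ,Xⱼ); the off-diagonal part of the true-score variance is the same as above.
True-score variance = [7.4²·0.75 + 15.6²·0.80 + 8.6²·0.76] + 303.003 = 291.968 + 303.003 = 594.971.
Reliability = 594.971 / 675.083 = 0.8813.

0.8813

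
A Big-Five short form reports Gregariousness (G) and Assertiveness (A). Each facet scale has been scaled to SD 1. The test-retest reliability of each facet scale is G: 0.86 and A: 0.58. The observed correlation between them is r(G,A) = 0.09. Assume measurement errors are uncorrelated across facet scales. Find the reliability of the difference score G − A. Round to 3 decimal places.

Var(G−A) = 1 + 1 − 2·0.09 = 2 − 0.18 = 1.82.
With uncorrelated errors the cross-covariances are all true-score covariance, so they carry over unchanged; only the diagonal terms shrink to ρᵢσᵢ².
True-score variance = [0.86 + 0.58] − 0.18 = 1.44 − 0.18 = 1.26.
Reliability = 1.26 / 1.82 = 0.692.

0.692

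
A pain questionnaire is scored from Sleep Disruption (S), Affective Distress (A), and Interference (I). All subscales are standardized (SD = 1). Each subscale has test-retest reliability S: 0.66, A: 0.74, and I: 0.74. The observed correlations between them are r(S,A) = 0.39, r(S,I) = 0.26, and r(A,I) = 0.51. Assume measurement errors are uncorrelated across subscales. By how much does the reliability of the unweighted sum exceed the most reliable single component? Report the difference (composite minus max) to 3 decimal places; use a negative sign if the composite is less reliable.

0.098

Var(sum) = 3 + 2.32 = 5.32; true-score variance = 2.14 + 2.32 = 4.46; composite reliability = 0.8383.
Max component reliability = 0.7400.
Difference = 0.8383 − 0.7400 = 0.098.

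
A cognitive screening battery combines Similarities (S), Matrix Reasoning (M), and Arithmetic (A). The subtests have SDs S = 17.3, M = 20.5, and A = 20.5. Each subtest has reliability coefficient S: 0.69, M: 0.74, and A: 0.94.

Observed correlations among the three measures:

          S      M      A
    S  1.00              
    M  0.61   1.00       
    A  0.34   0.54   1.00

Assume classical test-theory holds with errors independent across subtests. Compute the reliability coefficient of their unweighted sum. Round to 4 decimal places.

Var(S+M+A) = 17.3² + 20.5² + 20.5² + 2·[17.3·20.5·0.61 + 17.3·20.5·0.34 + 20.5·20.5·0.54] = 1139.79 + 1127.7 = 2267.49.
Because errors are independent across components, Cov(Tᵢ,Tⱼ) = Cov(Xᵢ,Xⱼ); the off-diagonal part of the true-score variance is the same as above.
True-score variance = [17.3²·0.69 + 20.5²·0.74 + 20.5²·0.94] + 1127.7 = 912.53 + 1127.7 = 2040.24.
Reliability = 2040.24 / 2267.49 = 0.8998.

0.8998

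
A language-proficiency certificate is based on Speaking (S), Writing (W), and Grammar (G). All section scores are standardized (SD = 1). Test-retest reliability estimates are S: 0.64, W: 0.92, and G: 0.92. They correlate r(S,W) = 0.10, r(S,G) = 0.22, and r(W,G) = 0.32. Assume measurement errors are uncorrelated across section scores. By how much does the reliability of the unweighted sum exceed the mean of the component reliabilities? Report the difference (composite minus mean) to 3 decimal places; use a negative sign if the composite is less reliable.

Var(sum) = 3 + 1.28 = 4.28; true-score variance = 2.48 + 1.28 = 3.76; composite reliability = 0.8785.
Mean component reliability = 0.8267.
Difference = 0.8785 − 0.8267 = 0.052.

0.052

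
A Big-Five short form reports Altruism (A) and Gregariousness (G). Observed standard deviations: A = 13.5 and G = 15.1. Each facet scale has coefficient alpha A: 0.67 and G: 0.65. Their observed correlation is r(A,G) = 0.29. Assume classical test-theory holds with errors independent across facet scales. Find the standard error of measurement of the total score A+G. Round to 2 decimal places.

11.83

Var(total) = 410.26 + 118.233 = 528.493.
True-score variance = 270.314 + 118.233 = 388.547, so reliability = 0.7352.
Error variance = 528.493 − 388.547 = 139.946; SEM = √139.946 = 11.83.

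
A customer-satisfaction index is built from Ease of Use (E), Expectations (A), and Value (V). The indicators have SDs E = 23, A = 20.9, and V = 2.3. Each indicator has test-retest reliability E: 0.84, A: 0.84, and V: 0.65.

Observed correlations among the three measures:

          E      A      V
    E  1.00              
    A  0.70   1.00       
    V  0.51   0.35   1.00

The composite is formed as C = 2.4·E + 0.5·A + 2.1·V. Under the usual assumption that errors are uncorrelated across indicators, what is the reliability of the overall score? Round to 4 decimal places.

0.8805

Var(C) = 2.4²·23² + 0.5²·20.9² + 2.1²·2.3² + 2·[1.2·23·20.9·0.70 + 5.04·23·2.3·0.51 + 1.05·20.9·2.3·0.35] = 3179.57 + 1114.86 = 4294.43.
Because errors are independent across components, Cov(Tᵢ,Tⱼ) = Cov(Xᵢ,Xⱼ); the off-diagonal part of the true-score variance is the same as above.
True-score variance = [2.4²·23²·0.84 + 0.5²·20.9²·0.84 + 2.1²·2.3²·0.65] + 1114.86 = 2666.41 + 1114.86 = 3781.26.
Reliability = 3781.26 / 4294.43 = 0.8805.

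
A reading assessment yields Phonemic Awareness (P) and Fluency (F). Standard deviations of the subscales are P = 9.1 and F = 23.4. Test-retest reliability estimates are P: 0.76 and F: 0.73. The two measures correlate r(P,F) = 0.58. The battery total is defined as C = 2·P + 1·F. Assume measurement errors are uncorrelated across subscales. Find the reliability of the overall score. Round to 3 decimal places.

0.834

Var(C) = 2²·9.1² + 23.4² + 2·[2·9.1·23.4·0.58] = 878.8 + 494.021 = 1372.82.
Under uncorrelated errors the observed covariances equal the true-score covariances, so only the own-variance terms attenuate.
True-score variance = [2²·9.1²·0.76 + 23.4²·0.73] + 494.021 = 651.461 + 494.021 = 1145.48.
Reliability = 1145.48 / 1372.82 = 0.834.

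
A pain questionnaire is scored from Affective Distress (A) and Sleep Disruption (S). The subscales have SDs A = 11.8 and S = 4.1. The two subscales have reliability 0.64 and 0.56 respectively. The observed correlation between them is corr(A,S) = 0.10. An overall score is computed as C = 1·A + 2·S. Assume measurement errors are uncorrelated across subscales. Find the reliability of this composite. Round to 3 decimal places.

0.647

Var(C) = 11.8² + 2²·4.1² + 2·[2·11.8·4.1·0.10] = 206.48 + 19.352 = 225.832.
With uncorrelated errors the cross-covariances are all true-score covariance, so they carry over unchanged; only the diagonal terms shrink to ρᵢσᵢ².
True-score variance = [11.8²·0.64 + 2²·4.1²·0.56] + 19.352 = 126.768 + 19.352 = 146.12.
Reliability = 146.12 / 225.832 = 0.647.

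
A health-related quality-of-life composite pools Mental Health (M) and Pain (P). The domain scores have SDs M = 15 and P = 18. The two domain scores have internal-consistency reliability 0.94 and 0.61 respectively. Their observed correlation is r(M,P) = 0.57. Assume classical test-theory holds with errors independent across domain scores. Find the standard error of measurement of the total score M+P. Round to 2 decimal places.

11.83

Var(total) = 549 + 307.8 = 856.8.
True-score variance = 409.14 + 307.8 = 716.94, so reliability = 0.8368.
Error variance = 856.8 − 716.94 = 139.86; SEM = √139.86 = 11.83.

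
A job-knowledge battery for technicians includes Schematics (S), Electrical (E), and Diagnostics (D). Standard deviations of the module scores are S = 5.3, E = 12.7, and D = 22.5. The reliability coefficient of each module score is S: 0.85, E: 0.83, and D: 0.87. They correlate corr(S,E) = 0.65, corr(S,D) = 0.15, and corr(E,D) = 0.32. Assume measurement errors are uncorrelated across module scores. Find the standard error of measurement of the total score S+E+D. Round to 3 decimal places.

Var(total) = 695.63 + 306.158 = 1001.79.
True-score variance = 598.185 + 306.158 = 904.343, so reliability = 0.9027.
Error variance = 1001.79 − 904.343 = 97.4453; SEM = √97.4453 = 9.871.

9.871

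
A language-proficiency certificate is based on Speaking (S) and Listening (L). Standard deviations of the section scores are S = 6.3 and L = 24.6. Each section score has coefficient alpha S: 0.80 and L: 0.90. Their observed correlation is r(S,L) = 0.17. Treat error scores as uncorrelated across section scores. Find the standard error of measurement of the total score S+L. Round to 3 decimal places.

Var(total) = 644.85 + 52.6932 = 697.543.
True-score variance = 576.396 + 52.6932 = 629.089, so reliability = 0.9019.
Error variance = 697.543 − 629.089 = 68.454; SEM = √68.454 = 8.274.

8.274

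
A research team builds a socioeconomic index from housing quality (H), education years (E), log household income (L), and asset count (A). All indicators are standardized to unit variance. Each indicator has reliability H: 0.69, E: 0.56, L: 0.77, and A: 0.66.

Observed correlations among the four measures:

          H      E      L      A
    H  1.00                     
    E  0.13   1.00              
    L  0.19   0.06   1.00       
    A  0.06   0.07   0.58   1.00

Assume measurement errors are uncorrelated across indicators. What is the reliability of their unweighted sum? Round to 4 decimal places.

Var(H+E+L+A) = 4 + 2·[0.13 + 0.19 + 0.06 + 0.06 + 0.07 + 0.58] = 4 + 2.18 = 6.18.
With uncorrelated errors the cross-covariances are all true-score covariance, so they carry over unchanged; only the diagonal terms shrink to ρᵢσᵢ².
True-score variance = [0.69 + 0.56 + 0.77 + 0.66] + 2.18 = 2.68 + 2.18 = 4.86.
Reliability = 4.86 / 6.18 = 0.7864.

0.7864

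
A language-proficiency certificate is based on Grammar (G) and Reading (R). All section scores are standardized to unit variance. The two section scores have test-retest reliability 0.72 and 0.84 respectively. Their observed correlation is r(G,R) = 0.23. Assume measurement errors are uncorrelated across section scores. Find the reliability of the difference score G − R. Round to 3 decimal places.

0.714

Var(G−R) = 1 + 1 − 2·0.23 = 2 − 0.46 = 1.54.
Under uncorrelated errors the observed covariances equal the true-score covariances, so only the own-variance terms attenuate.
True-score variance = [0.72 + 0.84] − 0.46 = 1.56 − 0.46 = 1.1.
Reliability = 1.1 / 1.54 = 0.714.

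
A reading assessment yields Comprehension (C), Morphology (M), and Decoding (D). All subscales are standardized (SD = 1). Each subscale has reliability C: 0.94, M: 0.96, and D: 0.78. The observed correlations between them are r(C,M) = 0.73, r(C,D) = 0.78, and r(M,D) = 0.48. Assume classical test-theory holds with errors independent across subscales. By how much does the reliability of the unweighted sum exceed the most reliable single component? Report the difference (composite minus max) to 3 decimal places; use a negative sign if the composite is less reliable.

-0.006

Var(sum) = 3 + 3.98 = 6.98; true-score variance = 2.68 + 3.98 = 6.66; composite reliability = 0.9542.
Max component reliability = 0.9600.
Difference = 0.9542 − 0.9600 = -0.006.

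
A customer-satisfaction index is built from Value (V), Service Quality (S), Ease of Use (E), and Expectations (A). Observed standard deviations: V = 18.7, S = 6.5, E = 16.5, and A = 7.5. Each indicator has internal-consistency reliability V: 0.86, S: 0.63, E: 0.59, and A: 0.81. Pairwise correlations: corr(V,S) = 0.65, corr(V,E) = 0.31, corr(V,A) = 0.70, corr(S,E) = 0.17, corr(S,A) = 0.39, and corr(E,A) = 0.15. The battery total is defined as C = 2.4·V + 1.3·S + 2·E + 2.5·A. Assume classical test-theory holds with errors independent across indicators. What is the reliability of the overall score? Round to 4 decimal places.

0.8740

Var(C) = 2.4²·18.7² + 1.3²·6.5² + 2²·16.5² + 2.5²·7.5² + 2·[3.12·18.7·6.5·0.65 + 4.8·18.7·16.5·0.31 + 6·18.7·7.5·0.70 + 2.6·6.5·16.5·0.17 + 3.25·6.5·7.5·0.39 + 5·16.5·7.5·0.15] = 3526.18 + 2993.37 = 6519.55.
Under uncorrelated errors the observed covariances equal the true-score covariances, so only the own-variance terms attenuate.
True-score variance = [2.4²·18.7²·0.86 + 1.3²·6.5²·0.63 + 2²·16.5²·0.59 + 2.5²·7.5²·0.81] + 2993.37 = 2704.48 + 2993.37 = 5697.85.
Reliability = 5697.85 / 6519.55 = 0.8740.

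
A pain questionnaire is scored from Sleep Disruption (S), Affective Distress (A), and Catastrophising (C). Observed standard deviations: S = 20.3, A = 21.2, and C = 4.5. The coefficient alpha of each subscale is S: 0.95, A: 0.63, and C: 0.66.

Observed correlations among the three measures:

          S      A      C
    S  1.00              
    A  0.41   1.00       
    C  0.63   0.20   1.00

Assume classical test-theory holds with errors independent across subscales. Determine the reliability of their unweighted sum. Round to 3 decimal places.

0.860

Var(S+A+C) = 20.3² + 21.2² + 4.5² + 2·[20.3·21.2·0.41 + 20.3·4.5·0.63 + 21.2·4.5·0.20] = 881.78 + 506.156 = 1387.94.
Under uncorrelated errors the observed covariances equal the true-score covariances, so only the own-variance terms attenuate.
True-score variance = [20.3²·0.95 + 21.2²·0.63 + 4.5²·0.66] + 506.156 = 687.998 + 506.156 = 1194.15.
Reliability = 1194.15 / 1387.94 = 0.860.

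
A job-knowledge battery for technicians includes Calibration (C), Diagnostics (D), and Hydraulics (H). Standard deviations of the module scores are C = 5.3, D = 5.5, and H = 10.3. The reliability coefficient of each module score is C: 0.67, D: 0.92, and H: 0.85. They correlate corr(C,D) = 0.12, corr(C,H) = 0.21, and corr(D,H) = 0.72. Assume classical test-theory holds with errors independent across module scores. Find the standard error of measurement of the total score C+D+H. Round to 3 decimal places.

5.254

Var(total) = 164.43 + 111.5 = 275.93.
True-score variance = 136.827 + 111.5 = 248.327, so reliability = 0.9000.
Error variance = 275.93 − 248.327 = 27.6032; SEM = √27.6032 = 5.254.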